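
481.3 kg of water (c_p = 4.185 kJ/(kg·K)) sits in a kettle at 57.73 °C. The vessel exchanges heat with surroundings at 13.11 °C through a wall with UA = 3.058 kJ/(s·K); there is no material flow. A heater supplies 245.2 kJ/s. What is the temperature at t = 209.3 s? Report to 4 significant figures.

67.41 °C

Lumped-capacitance energy balance: M c_p dT/dt = UA(T_amb − T) + Q̇.
dT/dt = (T_ss − T)/τ with T_ss = T_amb + Q̇/UA = 13.11 + 245.2/3.058 = 93.2931 °C, τ = M c_p/UA = 481.3·4.185/3.058 = 658.679 s.
This is linear first-order; T(t) = T_ss + (T₀ − T_ss) e^(−t/τ).
T(209.3) = 93.2931 + (-35.5631)·0.727779 = 67.4110 °C.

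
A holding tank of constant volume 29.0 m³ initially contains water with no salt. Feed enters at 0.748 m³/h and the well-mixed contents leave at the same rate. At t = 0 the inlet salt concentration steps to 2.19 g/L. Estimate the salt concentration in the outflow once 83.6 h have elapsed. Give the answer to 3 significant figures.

Transient balance on the dissolved component: V dC/dt = Q(C_in − C).
So dC/dt = (C_in − C)/τ with τ = V/Q = 29.0/0.748 = 38.770 h.
C approaches C_in exponentially: C(t) = C_in + (C₀ − C_in) e^(−t/τ).
C(83.6) = 2.19 + (0 − 2.19)·e^(−83.6/38.770) = 2.19 + (-2.1900)·0.11575 = 1.9365 g/L.

1.94 g/L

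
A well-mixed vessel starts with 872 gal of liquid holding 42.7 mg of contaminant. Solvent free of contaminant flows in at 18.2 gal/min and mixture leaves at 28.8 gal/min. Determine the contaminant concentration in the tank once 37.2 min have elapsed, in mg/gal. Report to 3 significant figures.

Let m(t) be the amount of contaminant. Volume: V(t) = V₀ + (Q_in − Q_out) t = 872 − 10.600 t; V(37.2) = 477.68 gal.
Species balance (pure solvent in): dm/dt = −Q_out · m/V(t).
Separate: dm/m = −Q_out dt/V(t) ⇒ ln(m/m₀) = −(Q_out/(Q_in−Q_out)) ln(V/V₀).
m = m₀ (V₀/V)^(Q_out/(Q_in−Q_out)) = 42.7 × (872/477.68)^(-2.7170) = 8.3227 mg.
C = m/V = 8.3227/477.68 = 0.017423 mg/gal.

0.0174 mg/gal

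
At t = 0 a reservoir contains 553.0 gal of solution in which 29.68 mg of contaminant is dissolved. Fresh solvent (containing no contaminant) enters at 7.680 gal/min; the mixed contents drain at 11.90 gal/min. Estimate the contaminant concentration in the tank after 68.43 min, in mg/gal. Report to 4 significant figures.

Let m(t) be the amount of contaminant. Volume: V(t) = V₀ + (Q_in − Q_out) t = 553.0 − 4.22000 t; V(68.43) = 264.225 gal.
No contaminant enters, so dm/dt = −Q_out · (m/V).
dm/m = −Q_out dt/(V₀ − 4.22000 t); integrating gives ln(m/m₀) = −(Q_out/(Q_in−Q_out)) ln(V/V₀).
m = m₀ (V₀/V)^(Q_out/(Q_in−Q_out)) = 29.68 × (553.0/264.225)^(-2.81991) = 3.69809 mg.
C = m/V = 3.69809/264.225 = 0.0139960 mg/gal.

0.01400 mg/gal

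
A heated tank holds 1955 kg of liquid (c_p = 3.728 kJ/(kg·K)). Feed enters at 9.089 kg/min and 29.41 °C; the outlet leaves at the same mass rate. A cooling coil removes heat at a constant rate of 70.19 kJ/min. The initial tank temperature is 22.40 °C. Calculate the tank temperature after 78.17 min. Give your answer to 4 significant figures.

Unsteady energy balance on the tank contents: M c_p dT/dt = ṁ c_p (T_in − T) − 70.19.
Rearrange: dT/dt = (T_ss − T)/τ with τ = M/ṁ = 215.095 min and T_ss = T_in − Q̇/(ṁ c_p) = 27.3385 °C.
Solution: T(t) = T_ss + (T₀ − T_ss) e^(−t/τ).
T(78.17) = 27.3385 + (-4.93851)·e^(−78.17/215.095) = 27.3385 + (-4.93851)·0.695294 = 23.9048 °C.

23.90 °C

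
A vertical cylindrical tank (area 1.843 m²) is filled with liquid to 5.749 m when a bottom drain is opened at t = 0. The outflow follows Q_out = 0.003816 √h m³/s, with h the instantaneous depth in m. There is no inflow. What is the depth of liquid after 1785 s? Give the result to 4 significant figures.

A dh/dt = −Q_out = −0.003816 √h.
This is separable: 2 d(√h)/dt = −0.003816/A, so √h = √h₀ − (0.003816/(2A)) t.
√h = √5.749 − 0.003816·1785/(2·1.843) = 2.39771 − 1.84795 = 0.549753.
h = 0.549753² = 0.302228 m.

0.3022 m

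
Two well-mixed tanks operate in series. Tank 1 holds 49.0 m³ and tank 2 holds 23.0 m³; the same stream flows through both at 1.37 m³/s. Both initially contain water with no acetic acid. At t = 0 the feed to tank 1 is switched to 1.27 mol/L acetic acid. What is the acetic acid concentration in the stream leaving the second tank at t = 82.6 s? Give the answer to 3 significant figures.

1.04 mol/L

Species balance on tank i: dCᵢ/dt = (Cᵢ₋₁ − Cᵢ)/τᵢ with τᵢ = Vᵢ/Q.
τ₁ = 49.0/1.37 = 35.766 s; τ₂ = 23.0/1.37 = 16.788 s.
Solving the cascade with C₁(0)=C₂(0)=0 gives C₂(t) = C_in[1 − (τ₁ e^(−t/τ₁) − τ₂ e^(−t/τ₂))/(τ₁ − τ₂)].
At t = 82.6: e^(−t/τ₁) = 0.099318, e^(−t/τ₂) = 0.0072985.
C₂ = 1.27·[1 − (35.766·0.099318 − 16.788·0.0072985)/(18.978)] = 1.27·0.81928 = 1.0405 mol/L.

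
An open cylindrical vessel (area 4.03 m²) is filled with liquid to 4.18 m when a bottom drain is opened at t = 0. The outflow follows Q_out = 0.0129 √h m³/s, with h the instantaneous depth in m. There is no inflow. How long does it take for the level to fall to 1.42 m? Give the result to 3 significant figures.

533 s

A dh/dt = −Q_out = −0.0129 √h.
∫ h^(−1/2) dh = −(0.0129/A) ∫ dt, giving 2√h = 2√h₀ − (0.0129/A) t.
t = 2A(√h₀ − √h)/0.0129 = 2·4.03·(√4.18 − √1.42)/0.0129
  = 8.0600 × (2.0445 − 1.1916) / 0.0129 = 532.88 s.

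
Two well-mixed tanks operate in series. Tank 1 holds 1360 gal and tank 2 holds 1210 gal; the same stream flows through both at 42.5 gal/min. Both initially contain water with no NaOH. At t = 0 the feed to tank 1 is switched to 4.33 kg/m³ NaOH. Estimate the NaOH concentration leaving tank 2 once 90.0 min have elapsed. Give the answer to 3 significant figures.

Each tank obeys Vᵢ dCᵢ/dt = Q(Cᵢ₋₁ − Cᵢ), so τᵢ = Vᵢ/Q.
τ₁ = 1360/42.5 = 32.000 min; τ₂ = 1210/42.5 = 28.471 min.
Tank 1: C₁ = C_in(1 − e^(−t/τ₁)). Tank 2 (τ₁ ≠ τ₂): C₂ = C_in[1 − (τ₁ e^(−t/τ₁) − τ₂ e^(−t/τ₂))/(τ₁ − τ₂)].
At t = 90.0: e^(−t/τ₁) = 0.060055, e^(−t/τ₂) = 0.042377.
C₂ = 4.33·[1 − (32.000·0.060055 − 28.471·0.042377)/(3.5294)] = 4.33·0.79734 = 3.4525 kg/m³.

3.45 kg/m³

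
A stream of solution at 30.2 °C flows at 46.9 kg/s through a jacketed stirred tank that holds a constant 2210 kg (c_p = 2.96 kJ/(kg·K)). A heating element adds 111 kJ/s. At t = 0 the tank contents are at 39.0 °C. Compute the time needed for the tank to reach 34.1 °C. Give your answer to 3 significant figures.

Unsteady energy balance on the tank contents: M c_p dT/dt = ṁ c_p (T_in − T) + 111.
τ = M/ṁ = 47.122 s; T_ss = T_in + Q̇/(ṁ c_p) = 31.000 °C.
T(t) = T_ss + (T₀ − T_ss) e^(−t/τ). Set T = 34.1:
e^(−t/τ) = (34.1 − 31.000)/(39.0 − 31.000) = 0.38753
t = −47.122 · ln(0.38753) = 44.669 s.

44.7 s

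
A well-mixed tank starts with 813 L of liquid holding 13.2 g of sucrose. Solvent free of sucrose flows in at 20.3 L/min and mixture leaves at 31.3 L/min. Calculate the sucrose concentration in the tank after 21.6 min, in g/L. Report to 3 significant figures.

0.00858 g/L

Let m(t) be the amount of sucrose. Volume: V(t) = V₀ + (Q_in − Q_out) t = 813 − 11.000 t; V(21.6) = 575.40 L.
Solute balance: dm/dt = 0 − Q_out C = −Q_out m/V(t).
dm/m = −Q_out dt/(V₀ − 11.000 t); integrating gives ln(m/m₀) = −(Q_out/(Q_in−Q_out)) ln(V/V₀).
m = m₀ (V₀/V)^(Q_out/(Q_in−Q_out)) = 13.2 × (813/575.40)^(-2.8455) = 4.9364 g.
C = m/V = 4.9364/575.40 = 0.0085791 g/L.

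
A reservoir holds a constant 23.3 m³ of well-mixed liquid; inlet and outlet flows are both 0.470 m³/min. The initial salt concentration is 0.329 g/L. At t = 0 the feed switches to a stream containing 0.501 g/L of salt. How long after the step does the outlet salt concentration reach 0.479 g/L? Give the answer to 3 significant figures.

Species balance: V dC/dt = Q(C_in − C) ⇒ τ = V/Q = 49.574 min.
C(t) = C_in + (C₀ − C_in) e^(−t/τ). Set C = 0.479 and solve for t:
e^(−t/τ) = (C − C_in)/(C₀ − C_in) = (0.479 − 0.501)/(0.329 − 0.501) = 0.12791
t = −τ ln(…) = 49.574 × 2.0565 = 101.95 min.

102 min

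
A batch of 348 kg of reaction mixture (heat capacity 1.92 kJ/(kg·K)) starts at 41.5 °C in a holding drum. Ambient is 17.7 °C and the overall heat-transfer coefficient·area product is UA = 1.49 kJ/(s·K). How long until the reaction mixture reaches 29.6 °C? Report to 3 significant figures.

311 s

Lumped-capacitance energy balance: M c_p dT/dt = UA(T_amb − T).
τ = M c_p/UA = 448.43 s; T_ss = T_amb = 17.700 °C.
T(t) = T_ss + (T₀ − T_ss)e^(−t/τ); set T = 29.6:
t = −τ ln[(T − T_ss)/(T₀ − T_ss)] = −448.43 · ln(0.50000) = 310.83 s.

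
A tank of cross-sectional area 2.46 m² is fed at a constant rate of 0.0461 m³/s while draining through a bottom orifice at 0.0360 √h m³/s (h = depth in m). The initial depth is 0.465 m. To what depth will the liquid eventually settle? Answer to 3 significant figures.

1.64 m

A dh/dt = Q_in − 0.0360 √h. Steady state requires inflow = outflow:
Q_in = 0.0360 √h_ss ⇒ √h_ss = 0.0461/0.0360 = 1.2806.
h_ss = 1.2806² = 1.6398 m. (Since h₀ = 0.465 m < h_ss, the level will rise toward this value.)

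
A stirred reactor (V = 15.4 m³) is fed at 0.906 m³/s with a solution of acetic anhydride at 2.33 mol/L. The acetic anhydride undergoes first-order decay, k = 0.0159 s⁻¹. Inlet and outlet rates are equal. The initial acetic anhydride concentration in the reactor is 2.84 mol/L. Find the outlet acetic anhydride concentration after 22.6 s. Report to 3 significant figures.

V dC/dt = Q(C_in − C) − k V C.
dC/dt = (Q/V) C_in − (Q/V + k) C; effective rate a = Q/V + k = 0.058831 + 0.0159 = 0.074731 s⁻¹.
C_ss = Q C_in/(Q + kV) = 1.8343 mol/L; C(t) = C_ss + (C₀ − C_ss) e^(−a t).
C(22.6) = 1.8343 + (1.0057)·e^(−0.074731·22.6) = 1.8343 + (1.0057)·0.18472 = 2.0200 mol/L.

2.02 mol/L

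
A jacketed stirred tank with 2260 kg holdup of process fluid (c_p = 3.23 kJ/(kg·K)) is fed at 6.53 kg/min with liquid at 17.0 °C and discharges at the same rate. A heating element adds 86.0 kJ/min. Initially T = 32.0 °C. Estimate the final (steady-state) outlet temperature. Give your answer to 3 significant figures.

First-law balance (no shaft work): M c_p dT/dt = ṁ c_p (T_in − T) + 86.0.
At steady state dT/dt = 0 ⇒ T_ss = T_in + Q̇/(ṁ c_p) = 17.0 + 86.0/(6.53·3.23) = 21.077 °C.

21.1 °C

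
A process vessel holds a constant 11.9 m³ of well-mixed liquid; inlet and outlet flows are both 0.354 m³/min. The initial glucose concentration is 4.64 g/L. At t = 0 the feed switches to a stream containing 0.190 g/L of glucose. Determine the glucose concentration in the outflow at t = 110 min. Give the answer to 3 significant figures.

Accumulation = in − out for the solute gives V dC/dt = Q(C_in − C).
Rewrite as dC/dt + C/τ = C_in/τ, τ = V/Q = 33.616 min.
Integrating: C(t) = C_in + (C₀ − C_in) e^(−t/τ).
C(110) = 0.190 + (4.64 − 0.190)·e^(−110/33.616) = 0.190 + (4.4500)·0.037920 = 0.35875 g/L.

0.359 g/L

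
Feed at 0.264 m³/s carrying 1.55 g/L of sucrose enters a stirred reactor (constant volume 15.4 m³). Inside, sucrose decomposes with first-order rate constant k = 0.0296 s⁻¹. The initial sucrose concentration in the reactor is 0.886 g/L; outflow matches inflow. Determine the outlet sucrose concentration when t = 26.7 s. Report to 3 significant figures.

V dC/dt = Q(C_in − C) − k V C.
This is linear with rate a = Q/V + k = 0.046743 s⁻¹.
C_ss = Q C_in/(Q + kV) = 0.56846 g/L; C(t) = C_ss + (C₀ − C_ss) e^(−a t).
C(26.7) = 0.56846 + (0.31754)·e^(−0.046743·26.7) = 0.56846 + (0.31754)·0.28707 = 0.65962 g/L.

0.660 g/L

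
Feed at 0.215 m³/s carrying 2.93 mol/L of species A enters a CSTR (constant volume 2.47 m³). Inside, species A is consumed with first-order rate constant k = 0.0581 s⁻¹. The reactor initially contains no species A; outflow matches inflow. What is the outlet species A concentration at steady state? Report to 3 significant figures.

1.76 mol/L

Species balance: V dC/dt = Q C_in − Q C − k V C.
Steady state (dC/dt = 0): C_ss = Q C_in/(Q + kV) = C_in/(1 + kV/Q).
C_ss = 0.215·2.93/(0.215 + 0.0581·2.47) = 0.62995/0.35851 = 1.7571 mol/L.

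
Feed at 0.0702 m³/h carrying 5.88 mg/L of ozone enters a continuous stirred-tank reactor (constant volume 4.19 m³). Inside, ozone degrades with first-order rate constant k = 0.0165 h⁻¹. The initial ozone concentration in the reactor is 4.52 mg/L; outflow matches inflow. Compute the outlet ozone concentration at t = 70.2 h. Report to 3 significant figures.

3.11 mg/L

V dC/dt = Q(C_in − C) − k V C.
dC/dt = (Q/V) C_in − (Q/V + k) C; effective rate a = Q/V + k = 0.016754 + 0.0165 = 0.033254 h⁻¹.
C_ss = Q C_in/(Q + kV) = 2.9625 mg/L; C(t) = C_ss + (C₀ − C_ss) e^(−a t).
C(70.2) = 2.9625 + (1.5575)·e^(−0.033254·70.2) = 2.9625 + (1.5575)·0.096864 = 3.1133 mg/L.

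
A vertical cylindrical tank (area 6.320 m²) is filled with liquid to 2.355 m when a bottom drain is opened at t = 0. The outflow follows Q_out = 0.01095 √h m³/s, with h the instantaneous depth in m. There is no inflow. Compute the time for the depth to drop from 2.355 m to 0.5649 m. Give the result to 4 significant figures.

A dh/dt = −Q_out = −0.01095 √h.
Separate and integrate: 2(√h − √h₀) = −(0.01095/A) t.
t = 2A(√h₀ − √h)/0.01095 = 2·6.320·(√2.355 − √0.5649)/0.01095
  = 12.6400 × (1.53460 − 0.751598) / 0.01095 = 903.850 s.

903.8 s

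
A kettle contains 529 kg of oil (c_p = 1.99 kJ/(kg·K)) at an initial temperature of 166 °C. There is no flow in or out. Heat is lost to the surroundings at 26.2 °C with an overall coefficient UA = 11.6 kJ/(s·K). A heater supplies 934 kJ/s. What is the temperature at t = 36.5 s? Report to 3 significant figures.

146 °C

M c_p dT/dt = −UA(T − T_amb) + Q̇.
dT/dt = (T_ss − T)/τ with T_ss = T_amb + Q̇/UA = 26.2 + 934/11.6 = 106.72 °C, τ = M c_p/UA = 529·1.99/11.6 = 90.751 s.
Solution: T(t) = T_ss + (T₀ − T_ss) e^(−t/τ).
T(36.5) = 106.72 + (59.283)·0.66885 = 146.37 °C.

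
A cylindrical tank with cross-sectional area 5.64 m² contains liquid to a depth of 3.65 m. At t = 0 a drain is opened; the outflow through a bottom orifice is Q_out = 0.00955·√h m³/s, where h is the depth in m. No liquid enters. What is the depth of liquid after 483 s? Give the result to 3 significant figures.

2.25 m

With no inflow, A dh/dt = −0.00955 √h.
∫ h^(−1/2) dh = −(0.00955/A) ∫ dt, giving 2√h = 2√h₀ − (0.00955/A) t.
√h = √3.65 − 0.00955·483/(2·5.64) = 1.9105 − 0.40892 = 1.5016.
h = 1.5016² = 2.2547 m.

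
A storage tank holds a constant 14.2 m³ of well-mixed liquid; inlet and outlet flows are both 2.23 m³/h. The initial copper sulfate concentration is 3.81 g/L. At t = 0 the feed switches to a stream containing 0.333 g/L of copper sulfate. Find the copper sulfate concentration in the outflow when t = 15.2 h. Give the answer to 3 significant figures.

Mass balance on the solute (V constant): V dC/dt = Q(C_in − C).
Time constant τ = V/Q = 14.2/2.23 = 6.3677 h.
C approaches C_in exponentially: C(t) = C_in + (C₀ − C_in) e^(−t/τ).
C(15.2) = 0.333 + (3.81 − 0.333)·e^(−15.2/6.3677) = 0.333 + (3.4770)·0.091901 = 0.65254 g/L.

0.653 g/L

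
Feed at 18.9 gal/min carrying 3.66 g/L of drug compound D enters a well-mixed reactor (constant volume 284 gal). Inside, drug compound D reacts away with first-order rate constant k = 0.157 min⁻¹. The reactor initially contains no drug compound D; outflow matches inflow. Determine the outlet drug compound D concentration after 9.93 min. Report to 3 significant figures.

Species balance: V dC/dt = Q C_in − Q C − k V C.
dC/dt = (Q/V) C_in − (Q/V + k) C; effective rate a = Q/V + k = 0.066549 + 0.157 = 0.22355 min⁻¹.
C_ss = Q C_in/(Q + kV) = 1.0896 g/L; C(t) = C_ss + (C₀ − C_ss) e^(−a t).
C(9.93) = 1.0896 + (-1.0896)·e^(−0.22355·9.93) = 1.0896 + (-1.0896)·0.10863 = 0.97121 g/L.

0.971 g/L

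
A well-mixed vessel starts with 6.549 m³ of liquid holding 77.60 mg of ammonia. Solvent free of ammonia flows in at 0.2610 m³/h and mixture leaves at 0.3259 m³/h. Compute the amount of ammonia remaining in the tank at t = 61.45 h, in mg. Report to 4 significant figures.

Let m(t) be the amount of ammonia. Volume: V(t) = V₀ + (Q_in − Q_out) t = 6.549 − 0.0649000 t; V(61.45) = 2.56089 m³.
Species balance (pure solvent in): dm/dt = −Q_out · m/V(t).
dm/m = −Q_out dt/(V₀ − 0.0649000 t); integrating gives ln(m/m₀) = −(Q_out/(Q_in−Q_out)) ln(V/V₀).
m = m₀ (V₀/V)^(Q_out/(Q_in−Q_out)) = 77.60 × (6.549/2.56089)^(-5.02157) = 0.695263 mg.

0.6953 mg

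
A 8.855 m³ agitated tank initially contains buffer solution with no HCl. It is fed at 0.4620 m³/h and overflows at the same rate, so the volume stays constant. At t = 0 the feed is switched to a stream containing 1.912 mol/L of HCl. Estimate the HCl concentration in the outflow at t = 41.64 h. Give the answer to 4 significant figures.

1.694 mol/L

Species balance on the tank: V dC/dt = Q(C_in − C).
Rewrite as dC/dt + C/τ = C_in/τ, τ = V/Q = 19.1667 h.
Integrating: C(t) = C_in + (C₀ − C_in) e^(−t/τ).
C(41.64) = 1.912 + (0 − 1.912)·e^(−41.64/19.1667) = 1.912 + (-1.91200)·0.113890 = 1.69424 mol/L.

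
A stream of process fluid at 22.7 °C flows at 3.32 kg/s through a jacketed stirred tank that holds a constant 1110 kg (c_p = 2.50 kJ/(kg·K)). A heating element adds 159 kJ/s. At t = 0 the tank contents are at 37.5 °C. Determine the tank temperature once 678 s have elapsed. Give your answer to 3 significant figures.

M c_p dT/dt = ṁ c_p (T_in − T) + Q̇.
Rearrange: dT/dt = (T_ss − T)/τ with τ = M/ṁ = 334.34 s and T_ss = T_in + Q̇/(ṁ c_p) = 41.857 °C.
T approaches T_ss exponentially: T(t) = T_ss + (T₀ − T_ss) e^(−t/τ).
T(678) = 41.857 + (-4.3566)·e^(−678/334.34) = 41.857 + (-4.3566)·0.13161 = 41.283 °C.

41.3 °C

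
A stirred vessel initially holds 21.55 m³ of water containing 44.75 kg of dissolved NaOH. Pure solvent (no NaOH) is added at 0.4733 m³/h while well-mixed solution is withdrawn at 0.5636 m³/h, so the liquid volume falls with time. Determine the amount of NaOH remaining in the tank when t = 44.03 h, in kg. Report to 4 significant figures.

12.53 kg

Total volume: dV/dt = Q_in − Q_out = -0.0903000 m³/h, so V(t) = 21.55 − 0.0903000 t and V(44.03) = 17.5741 m³.
No NaOH enters, so dm/dt = −Q_out · (m/V).
dm/m = −Q_out dt/(V₀ − 0.0903000 t); integrating gives ln(m/m₀) = −(Q_out/(Q_in−Q_out)) ln(V/V₀).
m = m₀ (V₀/V)^(Q_out/(Q_in−Q_out)) = 44.75 × (21.55/17.5741)^(-6.24142) = 12.5304 kg.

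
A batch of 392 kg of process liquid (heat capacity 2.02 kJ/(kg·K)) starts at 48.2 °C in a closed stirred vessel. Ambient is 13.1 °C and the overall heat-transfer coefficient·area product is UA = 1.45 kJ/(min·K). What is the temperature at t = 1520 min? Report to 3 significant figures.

Lumped-capacitance energy balance: M c_p dT/dt = UA(T_amb − T).
dT/dt = (T_ss − T)/τ with T_ss = T_amb = 13.100 °C, τ = M c_p/UA = 392·2.02/1.45 = 546.10 min.
This is linear first-order; T(t) = T_ss + (T₀ − T_ss) e^(−t/τ).
T(1520) = 13.100 + (35.100)·0.061829 = 15.270 °C.

15.3 °C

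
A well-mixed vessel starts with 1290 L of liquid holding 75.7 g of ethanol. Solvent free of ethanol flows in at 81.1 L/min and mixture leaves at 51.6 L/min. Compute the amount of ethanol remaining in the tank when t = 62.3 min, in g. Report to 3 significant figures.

Let m(t) be the amount of ethanol. Volume: V(t) = V₀ + (Q_in − Q_out) t = 1290 + 29.500 t; V(62.3) = 3127.8 L.
Solute balance: dm/dt = 0 − Q_out C = −Q_out m/V(t).
dm/m = −Q_out dt/(V₀ + 29.500 t); integrating gives ln(m/m₀) = −(Q_out/(Q_in−Q_out)) ln(V/V₀).
m = m₀ (V₀/V)^(Q_out/(Q_in−Q_out)) = 75.7 × (1290/3127.8)^(1.7492) = 16.080 g.

16.1 g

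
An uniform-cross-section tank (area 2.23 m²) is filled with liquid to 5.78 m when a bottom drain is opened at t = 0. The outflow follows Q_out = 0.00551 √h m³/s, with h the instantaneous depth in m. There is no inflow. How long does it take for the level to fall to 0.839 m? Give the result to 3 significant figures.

1200 s

With no inflow, A dh/dt = −0.00551 √h.
This is separable: 2 d(√h)/dt = −0.00551/A, so √h = √h₀ − (0.00551/(2A)) t.
t = 2A(√h₀ − √h)/0.00551 = 2·2.23·(√5.78 − √0.839)/0.00551
  = 4.4600 × (2.4042 − 0.91597) / 0.00551 = 1204.6 s.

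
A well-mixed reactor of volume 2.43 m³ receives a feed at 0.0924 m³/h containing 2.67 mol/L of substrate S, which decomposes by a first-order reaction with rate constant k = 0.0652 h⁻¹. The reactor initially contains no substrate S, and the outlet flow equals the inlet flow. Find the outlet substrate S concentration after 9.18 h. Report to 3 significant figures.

Accumulation = in − out − consumed: V dC/dt = Q C_in − Q C − k V C.
This is linear with rate a = Q/V + k = 0.10322 h⁻¹.
C_ss = Q C_in/(Q + kV) = 0.98354 mol/L; C(t) = C_ss + (C₀ − C_ss) e^(−a t).
C(9.18) = 0.98354 + (-0.98354)·e^(−0.10322·9.18) = 0.98354 + (-0.98354)·0.38767 = 0.60225 mol/L.

0.602 mol/L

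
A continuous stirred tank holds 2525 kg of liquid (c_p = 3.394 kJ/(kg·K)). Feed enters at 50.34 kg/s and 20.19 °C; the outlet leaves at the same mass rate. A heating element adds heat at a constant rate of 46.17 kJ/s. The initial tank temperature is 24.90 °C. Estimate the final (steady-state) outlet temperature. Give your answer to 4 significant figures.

20.46 °C

M c_p dT/dt = ṁ c_p (T_in − T) + Q̇.
At steady state dT/dt = 0 ⇒ T_ss = T_in + Q̇/(ṁ c_p) = 20.19 + 46.17/(50.34·3.394) = 20.4602 °C.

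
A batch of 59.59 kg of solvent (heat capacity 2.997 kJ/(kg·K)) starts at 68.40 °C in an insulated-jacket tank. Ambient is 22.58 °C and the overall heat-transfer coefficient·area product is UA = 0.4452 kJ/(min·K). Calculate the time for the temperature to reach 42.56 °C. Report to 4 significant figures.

M c_p dT/dt = −UA(T − T_amb).
τ = M c_p/UA = 401.148 min; T_ss = T_amb = 22.5800 °C.
T(t) = T_ss + (T₀ − T_ss)e^(−t/τ); set T = 42.56:
t = −τ ln[(T − T_ss)/(T₀ − T_ss)] = −401.148 · ln(0.436054) = 332.949 min.

332.9 min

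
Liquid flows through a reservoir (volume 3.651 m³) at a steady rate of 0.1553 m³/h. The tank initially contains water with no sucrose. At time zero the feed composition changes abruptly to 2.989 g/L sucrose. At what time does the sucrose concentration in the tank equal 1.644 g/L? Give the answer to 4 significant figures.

18.77 h

Unsteady species balance (constant V, well mixed): V dC/dt = Q(C_in − C), so τ = V/Q = 23.5093 h.
C(t) = C_in + (C₀ − C_in) e^(−t/τ). Set C = 1.644 and solve for t:
e^(−t/τ) = (C − C_in)/(C₀ − C_in) = (1.644 − 2.989)/(0 − 2.989) = 0.449983
t = −τ ln(…) = 23.5093 × 0.798545 = 18.7733 h.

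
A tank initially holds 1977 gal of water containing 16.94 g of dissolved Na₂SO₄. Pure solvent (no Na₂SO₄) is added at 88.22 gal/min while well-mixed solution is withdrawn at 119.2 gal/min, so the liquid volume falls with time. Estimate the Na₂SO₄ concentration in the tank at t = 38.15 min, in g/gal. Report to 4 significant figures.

0.0006404 g/gal

Total volume: dV/dt = Q_in − Q_out = -30.9800 gal/min, so V(t) = 1977 − 30.9800 t and V(38.15) = 795.113 gal.
Species balance (pure solvent in): dm/dt = −Q_out · m/V(t).
Separate: dm/m = −Q_out dt/V(t) ⇒ ln(m/m₀) = −(Q_out/(Q_in−Q_out)) ln(V/V₀).
m = m₀ (V₀/V)^(Q_out/(Q_in−Q_out)) = 16.94 × (1977/795.113)^(-3.84764) = 0.509180 g.
C = m/V = 0.509180/795.113 = 0.000640386 g/gal.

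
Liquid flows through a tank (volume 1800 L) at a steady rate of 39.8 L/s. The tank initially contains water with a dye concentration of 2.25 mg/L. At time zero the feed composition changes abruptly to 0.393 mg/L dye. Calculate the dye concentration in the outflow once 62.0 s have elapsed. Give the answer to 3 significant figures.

Accumulation = in − out for the solute gives V dC/dt = Q(C_in − C).
Rewrite as dC/dt + C/τ = C_in/τ, τ = V/Q = 45.226 s.
This is linear first-order; C(t) = C_in + (C₀ − C_in) e^(−t/τ).
C(62.0) = 0.393 + (2.25 − 0.393)·e^(−62.0/45.226) = 0.393 + (1.8570)·0.25388 = 0.86446 mg/L.

0.864 mg/L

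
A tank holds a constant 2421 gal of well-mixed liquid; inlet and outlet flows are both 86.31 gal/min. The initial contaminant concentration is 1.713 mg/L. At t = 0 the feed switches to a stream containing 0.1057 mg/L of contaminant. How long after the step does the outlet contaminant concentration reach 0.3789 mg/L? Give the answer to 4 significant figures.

Unsteady species balance (constant V, well mixed): V dC/dt = Q(C_in − C), so τ = V/Q = 28.0501 min.
C(t) = C_in + (C₀ − C_in) e^(−t/τ). Set C = 0.3789 and solve for t:
e^(−t/τ) = (C − C_in)/(C₀ − C_in) = (0.3789 − 0.1057)/(1.713 − 0.1057) = 0.169974
t = −τ ln(…) = 28.0501 × 1.77211 = 49.7077 min.

49.71 min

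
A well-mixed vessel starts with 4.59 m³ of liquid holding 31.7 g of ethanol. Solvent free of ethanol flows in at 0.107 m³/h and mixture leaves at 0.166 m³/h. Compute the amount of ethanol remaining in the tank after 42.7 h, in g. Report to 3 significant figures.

3.38 g

Total volume: dV/dt = Q_in − Q_out = -0.059000 m³/h, so V(t) = 4.59 − 0.059000 t and V(42.7) = 2.0707 m³.
Solute balance: dm/dt = 0 − Q_out C = −Q_out m/V(t).
dm/m = −Q_out dt/(V₀ − 0.059000 t); integrating gives ln(m/m₀) = −(Q_out/(Q_in−Q_out)) ln(V/V₀).
m = m₀ (V₀/V)^(Q_out/(Q_in−Q_out)) = 31.7 × (4.59/2.0707)^(-2.8136) = 3.3762 g.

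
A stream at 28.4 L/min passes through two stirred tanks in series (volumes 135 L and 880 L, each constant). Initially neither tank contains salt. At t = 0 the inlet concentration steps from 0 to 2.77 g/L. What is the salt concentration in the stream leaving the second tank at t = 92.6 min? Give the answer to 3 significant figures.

2.61 g/L

Time constants: τᵢ = Vᵢ/Q for each well-mixed tank.
τ₁ = 135/28.4 = 4.7535 min; τ₂ = 880/28.4 = 30.986 min.
Tank 1: C₁ = C_in(1 − e^(−t/τ₁)). Tank 2 (τ₁ ≠ τ₂): C₂ = C_in[1 − (τ₁ e^(−t/τ₁) − τ₂ e^(−t/τ₂))/(τ₁ − τ₂)].
At t = 92.6: e^(−t/τ₁) = 3.4659e-09, e^(−t/τ₂) = 0.050365.
C₂ = 2.77·[1 − (4.7535·3.4659e-09 − 30.986·0.050365)/(-26.232)] = 2.77·0.94051 = 2.6052 g/L.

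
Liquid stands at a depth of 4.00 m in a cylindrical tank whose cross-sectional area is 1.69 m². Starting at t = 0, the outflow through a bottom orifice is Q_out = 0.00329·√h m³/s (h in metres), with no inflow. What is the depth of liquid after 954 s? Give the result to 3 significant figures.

1.15 m

Mass balance (ρ constant): A dh/dt = −0.00329 √h.
This is separable: 2 d(√h)/dt = −0.00329/A, so √h = √h₀ − (0.00329/(2A)) t.
√h = √4.00 − 0.00329·954/(2·1.69) = 2.0000 − 0.92860 = 1.0714.
h = 1.0714² = 1.1479 m.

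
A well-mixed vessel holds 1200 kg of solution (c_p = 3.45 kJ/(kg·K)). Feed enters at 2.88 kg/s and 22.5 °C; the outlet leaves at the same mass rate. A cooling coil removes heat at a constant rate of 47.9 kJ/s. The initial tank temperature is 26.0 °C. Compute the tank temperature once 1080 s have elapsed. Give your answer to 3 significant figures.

18.3 °C

M c_p dT/dt = ṁ c_p (T_in − T) − Q̇.
Rearrange: dT/dt = (T_ss − T)/τ with τ = M/ṁ = 416.67 s and T_ss = T_in − Q̇/(ṁ c_p) = 17.679 °C.
Solution: T(t) = T_ss + (T₀ − T_ss) e^(−t/τ).
T(1080) = 17.679 + (8.3209)·e^(−1080/416.67) = 17.679 + (8.3209)·0.074870 = 18.302 °C.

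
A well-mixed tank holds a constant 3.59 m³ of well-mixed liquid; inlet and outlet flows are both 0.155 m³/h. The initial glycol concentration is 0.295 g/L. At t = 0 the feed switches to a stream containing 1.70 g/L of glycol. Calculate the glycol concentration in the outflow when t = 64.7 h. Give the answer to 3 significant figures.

Species balance on the tank: V dC/dt = Q(C_in − C).
Time constant τ = V/Q = 3.59/0.155 = 23.161 h.
C approaches C_in exponentially: C(t) = C_in + (C₀ − C_in) e^(−t/τ).
C(64.7) = 1.70 + (0.295 − 1.70)·e^(−64.7/23.161) = 1.70 + (-1.4050)·0.061209 = 1.6140 g/L.

1.61 g/L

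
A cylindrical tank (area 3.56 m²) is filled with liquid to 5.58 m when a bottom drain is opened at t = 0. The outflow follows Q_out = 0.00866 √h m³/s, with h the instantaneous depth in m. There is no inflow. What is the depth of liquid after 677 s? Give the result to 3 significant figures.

A dh/dt = −Q_out = −0.00866 √h.
Separate and integrate: 2(√h − √h₀) = −(0.00866/A) t.
√h = √5.58 − 0.00866·677/(2·3.56) = 2.3622 − 0.82343 = 1.5388.
h = 1.5388² = 2.3678 m.

2.37 m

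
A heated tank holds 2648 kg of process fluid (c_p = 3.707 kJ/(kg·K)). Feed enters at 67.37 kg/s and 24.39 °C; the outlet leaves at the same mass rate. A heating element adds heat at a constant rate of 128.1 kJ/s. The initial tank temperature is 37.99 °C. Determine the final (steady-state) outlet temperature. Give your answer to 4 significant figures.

Heat balance on the well-mixed liquid: M c_p dT/dt = ṁ c_p (T_in − T) + 128.1.
At steady state dT/dt = 0 ⇒ T_ss = T_in + Q̇/(ṁ c_p) = 24.39 + 128.1/(67.37·3.707) = 24.9029 °C.

24.90 °C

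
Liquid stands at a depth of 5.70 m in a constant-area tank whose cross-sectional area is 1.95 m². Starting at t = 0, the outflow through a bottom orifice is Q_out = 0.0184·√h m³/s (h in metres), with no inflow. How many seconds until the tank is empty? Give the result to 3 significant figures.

506 s

With no inflow, A dh/dt = −0.0184 √h.
∫ h^(−1/2) dh = −(0.0184/A) ∫ dt, giving 2√h = 2√h₀ − (0.0184/A) t.
Set h = 0: 2√h₀ = (0.0184/A) t_empty ⇒ t_empty = 2A√h₀/0.0184.
t_empty = 2·1.95·√5.70/0.0184 = 3.9000·2.3875/0.0184 = 506.04 s.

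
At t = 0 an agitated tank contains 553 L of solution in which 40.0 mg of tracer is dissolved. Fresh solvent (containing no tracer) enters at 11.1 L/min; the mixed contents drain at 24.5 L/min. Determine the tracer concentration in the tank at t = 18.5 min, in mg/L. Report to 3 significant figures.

Let m(t) be the amount of tracer. Volume: V(t) = V₀ + (Q_in − Q_out) t = 553 − 13.400 t; V(18.5) = 305.10 L.
No tracer enters, so dm/dt = −Q_out · (m/V).
dm/m = −Q_out dt/(V₀ − 13.400 t); integrating gives ln(m/m₀) = −(Q_out/(Q_in−Q_out)) ln(V/V₀).
m = m₀ (V₀/V)^(Q_out/(Q_in−Q_out)) = 40.0 × (553/305.10)^(-1.8284) = 13.484 mg.
C = m/V = 13.484/305.10 = 0.044196 mg/L.

0.0442 mg/L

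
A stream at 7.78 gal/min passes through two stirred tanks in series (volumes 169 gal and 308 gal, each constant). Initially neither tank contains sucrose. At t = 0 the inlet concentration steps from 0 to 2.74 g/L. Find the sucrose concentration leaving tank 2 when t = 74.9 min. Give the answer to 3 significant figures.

1.93 g/L

Species balance on tank i: dCᵢ/dt = (Cᵢ₋₁ − Cᵢ)/τᵢ with τᵢ = Vᵢ/Q.
τ₁ = 169/7.78 = 21.722 min; τ₂ = 308/7.78 = 39.589 min.
Solving the cascade with C₁(0)=C₂(0)=0 gives C₂(t) = C_in[1 − (τ₁ e^(−t/τ₁) − τ₂ e^(−t/τ₂))/(τ₁ − τ₂)].
At t = 74.9: e^(−t/τ₁) = 0.031807, e^(−t/τ₂) = 0.15078.
C₂ = 2.74·[1 − (21.722·0.031807 − 39.589·0.15078)/(-17.866)] = 2.74·0.70458 = 1.9305 g/L.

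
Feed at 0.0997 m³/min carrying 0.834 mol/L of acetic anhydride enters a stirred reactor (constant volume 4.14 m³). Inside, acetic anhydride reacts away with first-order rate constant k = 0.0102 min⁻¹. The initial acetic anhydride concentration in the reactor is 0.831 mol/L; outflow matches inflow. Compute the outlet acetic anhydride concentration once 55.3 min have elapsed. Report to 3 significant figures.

0.623 mol/L

Accumulation = in − out − consumed: V dC/dt = Q C_in − Q C − k V C.
This is linear with rate a = Q/V + k = 0.034282 min⁻¹.
C_ss = Q C_in/(Q + kV) = 0.58586 mol/L; C(t) = C_ss + (C₀ − C_ss) e^(−a t).
C(55.3) = 0.58586 + (0.24514)·e^(−0.034282·55.3) = 0.58586 + (0.24514)·0.15020 = 0.62268 mol/L.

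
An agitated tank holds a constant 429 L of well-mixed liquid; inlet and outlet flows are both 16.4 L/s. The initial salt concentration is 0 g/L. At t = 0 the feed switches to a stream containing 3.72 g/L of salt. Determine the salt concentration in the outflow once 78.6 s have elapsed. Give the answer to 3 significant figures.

3.54 g/L

Unsteady species balance (constant V, well mixed): V dC/dt = Q(C_in − C).
So dC/dt = (C_in − C)/τ with τ = V/Q = 429/16.4 = 26.159 s.
Solution: C(t) = C_in + (C₀ − C_in) e^(−t/τ).
C(78.6) = 3.72 + (0 − 3.72)·e^(−78.6/26.159) = 3.72 + (-3.7200)·0.049551 = 3.5357 g/L.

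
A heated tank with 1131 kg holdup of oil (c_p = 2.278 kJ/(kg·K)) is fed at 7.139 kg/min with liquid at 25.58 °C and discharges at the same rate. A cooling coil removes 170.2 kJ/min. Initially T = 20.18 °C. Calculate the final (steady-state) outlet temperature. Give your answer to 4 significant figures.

M c_p dT/dt = ṁ c_p (T_in − T) − Q̇.
At steady state dT/dt = 0 ⇒ T_ss = T_in − Q̇/(ṁ c_p) = 25.58 − 170.2/(7.139·2.278) = 15.1143 °C.

15.11 °C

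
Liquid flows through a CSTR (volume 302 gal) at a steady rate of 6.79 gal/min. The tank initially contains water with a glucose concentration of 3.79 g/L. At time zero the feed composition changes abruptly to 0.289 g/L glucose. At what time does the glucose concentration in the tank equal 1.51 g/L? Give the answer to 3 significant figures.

46.9 min

Species balance: V dC/dt = Q(C_in − C) ⇒ τ = V/Q = 44.477 min.
C(t) = C_in + (C₀ − C_in) e^(−t/τ). Set C = 1.51 and solve for t:
e^(−t/τ) = (C − C_in)/(C₀ − C_in) = (1.51 − 0.289)/(3.79 − 0.289) = 0.34876
t = −τ ln(…) = 44.477 × 1.0534 = 46.851 min.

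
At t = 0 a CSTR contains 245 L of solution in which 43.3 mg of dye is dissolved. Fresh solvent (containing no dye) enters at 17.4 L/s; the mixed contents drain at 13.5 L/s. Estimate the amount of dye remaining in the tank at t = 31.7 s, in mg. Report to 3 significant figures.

Total volume: dV/dt = Q_in − Q_out = 3.9000 L/s, so V(t) = 245 + 3.9000 t and V(31.7) = 368.63 L.
No dye enters, so dm/dt = −Q_out · (m/V).
Separate: dm/m = −Q_out dt/V(t) ⇒ ln(m/m₀) = −(Q_out/(Q_in−Q_out)) ln(V/V₀).
m = m₀ (V₀/V)^(Q_out/(Q_in−Q_out)) = 43.3 × (245/368.63)^(3.4615) = 10.528 mg.

10.5 mg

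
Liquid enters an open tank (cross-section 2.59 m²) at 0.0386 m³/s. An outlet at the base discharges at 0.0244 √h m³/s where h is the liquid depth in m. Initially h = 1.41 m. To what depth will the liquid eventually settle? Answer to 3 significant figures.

2.50 m

A dh/dt = Q_in − 0.0244 √h. Steady state requires inflow = outflow:
Q_in = 0.0244 √h_ss ⇒ √h_ss = 0.0386/0.0244 = 1.5820.
h_ss = 1.5820² = 2.5026 m. (Since h₀ = 1.41 m < h_ss, the level will rise toward this value.)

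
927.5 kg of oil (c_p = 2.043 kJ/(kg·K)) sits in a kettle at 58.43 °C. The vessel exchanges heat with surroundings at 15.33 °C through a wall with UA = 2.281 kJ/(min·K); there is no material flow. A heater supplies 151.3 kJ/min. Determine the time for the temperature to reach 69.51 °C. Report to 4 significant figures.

538.4 min

Heat balance on the well-mixed liquid: M c_p dT/dt = −UA(T − T_amb) + Q̇.
τ = M c_p/UA = 830.724 min; T_ss = T_amb + Q̇/UA = 15.33 + 151.3/2.281 = 81.6606 °C.
T(t) = T_ss + (T₀ − T_ss)e^(−t/τ); set T = 69.51:
t = −τ ln[(T − T_ss)/(T₀ − T_ss)] = −830.724 · ln(0.523042) = 538.387 min.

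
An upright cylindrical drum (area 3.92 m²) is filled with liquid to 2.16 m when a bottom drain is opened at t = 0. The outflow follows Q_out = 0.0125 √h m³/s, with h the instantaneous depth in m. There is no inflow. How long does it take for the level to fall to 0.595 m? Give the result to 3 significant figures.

438 s

A dh/dt = −Q_out = −0.0125 √h.
Separate and integrate: 2(√h − √h₀) = −(0.0125/A) t.
t = 2A(√h₀ − √h)/0.0125 = 2·3.92·(√2.16 − √0.595)/0.0125
  = 7.8400 × (1.4697 − 0.77136) / 0.0125 = 437.99 s.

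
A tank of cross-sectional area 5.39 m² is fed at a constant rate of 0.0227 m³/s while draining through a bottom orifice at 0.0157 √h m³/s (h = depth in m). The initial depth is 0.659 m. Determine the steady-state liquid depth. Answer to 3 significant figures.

Level balance: A dh/dt = 0.0227 − 0.0157 √h. Setting dh/dt = 0:
Q_in = 0.0157 √h_ss ⇒ √h_ss = 0.0227/0.0157 = 1.4459.
h_ss = 1.4459² = 2.0905 m. (Since h₀ = 0.659 m < h_ss, the level will rise toward this value.)

2.09 m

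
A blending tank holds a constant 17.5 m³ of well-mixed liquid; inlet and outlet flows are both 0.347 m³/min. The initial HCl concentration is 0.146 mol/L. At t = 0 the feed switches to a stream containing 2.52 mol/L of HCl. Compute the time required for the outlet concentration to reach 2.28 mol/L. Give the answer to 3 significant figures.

116 min

Unsteady species balance (constant V, well mixed): V dC/dt = Q(C_in − C), so τ = V/Q = 50.432 min.
C(t) = C_in + (C₀ − C_in) e^(−t/τ). Set C = 2.28 and solve for t:
e^(−t/τ) = (C − C_in)/(C₀ − C_in) = (2.28 − 2.52)/(0.146 − 2.52) = 0.10110
t = −τ ln(…) = 50.432 × 2.2917 = 115.58 min.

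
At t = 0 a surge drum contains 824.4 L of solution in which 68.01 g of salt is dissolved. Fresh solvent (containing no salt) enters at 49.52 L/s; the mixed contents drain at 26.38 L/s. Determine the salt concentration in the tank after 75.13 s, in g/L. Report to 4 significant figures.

0.007282 g/L

Total volume: dV/dt = Q_in − Q_out = 23.1400 L/s, so V(t) = 824.4 + 23.1400 t and V(75.13) = 2562.91 L.
No salt enters, so dm/dt = −Q_out · (m/V).
dm/m = −Q_out dt/(V₀ + 23.1400 t); integrating gives ln(m/m₀) = −(Q_out/(Q_in−Q_out)) ln(V/V₀).
m = m₀ (V₀/V)^(Q_out/(Q_in−Q_out)) = 68.01 × (824.4/2562.91)^(1.14002) = 18.6640 g.
C = m/V = 18.6640/2562.91 = 0.00728237 g/L.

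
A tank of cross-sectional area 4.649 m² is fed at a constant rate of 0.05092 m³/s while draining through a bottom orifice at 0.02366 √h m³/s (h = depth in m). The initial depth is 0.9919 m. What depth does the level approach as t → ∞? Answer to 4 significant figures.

A dh/dt = Q_in − 0.02366 √h. Steady state requires inflow = outflow:
Q_in = 0.02366 √h_ss ⇒ √h_ss = 0.05092/0.02366 = 2.15216.
h_ss = 2.15216² = 4.63177 m. (Since h₀ = 0.9919 m < h_ss, the level will rise toward this value.)

4.632 m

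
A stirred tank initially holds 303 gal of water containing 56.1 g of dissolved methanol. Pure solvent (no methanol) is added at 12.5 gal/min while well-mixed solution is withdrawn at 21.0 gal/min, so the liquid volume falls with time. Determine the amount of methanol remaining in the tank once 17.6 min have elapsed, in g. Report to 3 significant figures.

10.4 g

Total volume: dV/dt = Q_in − Q_out = -8.5000 gal/min, so V(t) = 303 − 8.5000 t and V(17.6) = 153.40 gal.
Species balance (pure solvent in): dm/dt = −Q_out · m/V(t).
Separate: dm/m = −Q_out dt/V(t) ⇒ ln(m/m₀) = −(Q_out/(Q_in−Q_out)) ln(V/V₀).
m = m₀ (V₀/V)^(Q_out/(Q_in−Q_out)) = 56.1 × (303/153.40)^(-2.4706) = 10.438 g.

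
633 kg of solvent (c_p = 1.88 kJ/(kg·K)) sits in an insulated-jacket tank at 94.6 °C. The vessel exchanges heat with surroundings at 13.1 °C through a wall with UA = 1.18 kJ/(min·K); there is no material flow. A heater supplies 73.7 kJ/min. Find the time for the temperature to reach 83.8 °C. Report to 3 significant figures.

Lumped-capacitance energy balance: M c_p dT/dt = UA(T_amb − T) + Q̇.
τ = M c_p/UA = 1008.5 min; T_ss = T_amb + Q̇/UA = 13.1 + 73.7/1.18 = 75.558 °C.
T(t) = T_ss + (T₀ − T_ss)e^(−t/τ); set T = 83.8:
t = −τ ln[(T − T_ss)/(T₀ − T_ss)] = −1008.5 · ln(0.43284) = 844.50 min.

845 min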